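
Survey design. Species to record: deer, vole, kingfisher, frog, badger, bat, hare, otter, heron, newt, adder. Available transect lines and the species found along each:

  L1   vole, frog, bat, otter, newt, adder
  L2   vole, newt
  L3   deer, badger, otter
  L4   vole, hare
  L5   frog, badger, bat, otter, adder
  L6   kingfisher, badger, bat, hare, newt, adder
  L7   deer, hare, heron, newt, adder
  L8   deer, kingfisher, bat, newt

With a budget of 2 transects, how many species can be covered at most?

Choosing L1, L6 covers {vole, kingfisher, frog, badger, bat, hare, otter, newt, adder} — 9 species.
No choice of 2 transects does better; here deer, heron are left uncovered.

9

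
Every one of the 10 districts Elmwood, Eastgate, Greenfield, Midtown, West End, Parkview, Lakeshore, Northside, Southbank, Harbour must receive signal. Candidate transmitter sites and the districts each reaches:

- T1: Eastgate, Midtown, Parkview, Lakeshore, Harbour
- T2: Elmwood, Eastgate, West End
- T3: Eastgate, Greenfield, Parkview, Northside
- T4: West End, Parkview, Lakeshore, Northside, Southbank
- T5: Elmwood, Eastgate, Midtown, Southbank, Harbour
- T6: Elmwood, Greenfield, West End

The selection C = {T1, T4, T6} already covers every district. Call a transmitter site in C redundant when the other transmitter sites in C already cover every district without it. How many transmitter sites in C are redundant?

Drop T1: Eastgate, Midtown, Harbour uncovered — not redundant.
Drop T4: Northside, Southbank uncovered — not redundant.
Drop T6: Elmwood, Greenfield uncovered — not redundant.
None of the transmitter sites in C is redundant.

0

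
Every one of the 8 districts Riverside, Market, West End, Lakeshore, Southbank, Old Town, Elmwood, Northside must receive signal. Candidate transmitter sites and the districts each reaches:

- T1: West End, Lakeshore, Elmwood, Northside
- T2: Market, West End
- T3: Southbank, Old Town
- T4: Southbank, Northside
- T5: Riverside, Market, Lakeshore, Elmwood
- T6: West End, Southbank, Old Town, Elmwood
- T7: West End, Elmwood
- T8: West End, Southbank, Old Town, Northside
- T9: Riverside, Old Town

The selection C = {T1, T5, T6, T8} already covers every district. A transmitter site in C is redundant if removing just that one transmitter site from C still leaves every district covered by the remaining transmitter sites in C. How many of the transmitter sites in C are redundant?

3

Drop T1: the rest still cover every district — redundant.
Drop T5: Riverside, Market uncovered — not redundant.
Drop T6: the rest still cover every district — redundant.
Drop T8: the rest still cover every district — redundant.
3 redundant: T1, T6, T8.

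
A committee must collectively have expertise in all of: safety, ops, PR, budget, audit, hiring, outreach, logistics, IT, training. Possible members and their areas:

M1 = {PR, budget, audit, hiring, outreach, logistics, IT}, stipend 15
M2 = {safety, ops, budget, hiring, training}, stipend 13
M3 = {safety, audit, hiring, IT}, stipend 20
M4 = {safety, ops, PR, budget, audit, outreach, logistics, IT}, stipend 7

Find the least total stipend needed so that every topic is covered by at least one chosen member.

M2, M4 cover every topic at stipend 13 + 7 = 20.
Any cover uses at least 2 members; among all covering selections none totals below 20.

20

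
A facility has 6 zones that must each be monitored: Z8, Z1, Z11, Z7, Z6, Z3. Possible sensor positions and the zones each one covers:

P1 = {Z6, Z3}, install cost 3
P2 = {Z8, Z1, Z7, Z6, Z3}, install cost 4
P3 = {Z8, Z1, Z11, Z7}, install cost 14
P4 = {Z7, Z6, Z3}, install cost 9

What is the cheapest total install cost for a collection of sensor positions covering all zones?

17

P1, P3 cover every zone at install cost 3 + 14 = 17.
Any cover uses at least 2 sensor positions; among all covering selections none totals below 17.
Greedy by coverage-per-install cost would pick P2, P3 for 18 — worse than the optimum 17.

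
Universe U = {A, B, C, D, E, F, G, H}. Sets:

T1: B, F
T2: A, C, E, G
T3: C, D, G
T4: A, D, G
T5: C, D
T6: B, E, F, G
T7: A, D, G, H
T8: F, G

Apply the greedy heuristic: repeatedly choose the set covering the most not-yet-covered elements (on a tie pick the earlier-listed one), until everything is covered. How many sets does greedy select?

3

Pick 1: T2 covers 4 new elements (A, C, E, G).
Pick 2: T1 covers 2 new elements (B, F).
Pick 3: T7 covers 2 new elements (D, H).
Greedy uses 3 sets.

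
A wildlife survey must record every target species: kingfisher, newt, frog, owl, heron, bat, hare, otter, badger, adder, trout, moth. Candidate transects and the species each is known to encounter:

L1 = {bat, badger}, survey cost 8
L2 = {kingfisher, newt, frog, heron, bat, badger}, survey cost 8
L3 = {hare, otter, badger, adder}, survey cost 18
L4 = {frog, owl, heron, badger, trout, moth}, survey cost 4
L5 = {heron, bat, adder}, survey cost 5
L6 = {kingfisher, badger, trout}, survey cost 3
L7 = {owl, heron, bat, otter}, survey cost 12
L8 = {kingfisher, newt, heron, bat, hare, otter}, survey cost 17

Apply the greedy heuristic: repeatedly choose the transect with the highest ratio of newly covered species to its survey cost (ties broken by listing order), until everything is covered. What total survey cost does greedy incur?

Pick 1: L4 adds 6 new (frog, owl, heron, badger, trout, moth) at survey cost 4 (ratio 6/4).
Pick 2: L5 adds 2 new (bat, adder) at survey cost 5 (ratio 2/5).
Pick 3: L6 adds 1 new (kingfisher) at survey cost 3 (ratio 1/3).
Pick 4: L8 adds 3 new (newt, hare, otter) at survey cost 17 (ratio 3/17).
Greedy total survey cost: 4 + 5 + 3 + 17 = 29. (The true optimum is 26, so greedy overshoots here.)

29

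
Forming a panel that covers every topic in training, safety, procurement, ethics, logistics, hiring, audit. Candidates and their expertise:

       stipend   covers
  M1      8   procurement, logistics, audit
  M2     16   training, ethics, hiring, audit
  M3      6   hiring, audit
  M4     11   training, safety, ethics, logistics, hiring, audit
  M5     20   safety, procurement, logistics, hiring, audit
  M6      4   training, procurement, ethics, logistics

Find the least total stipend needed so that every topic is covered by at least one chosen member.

M4, M6 cover every topic at stipend 11 + 4 = 15.
Any cover uses at least 2 members; among all covering selections none totals below 15.
Greedy by coverage-per-stipend would pick M6, M3, M4 for 21 — worse than the optimum 15.

15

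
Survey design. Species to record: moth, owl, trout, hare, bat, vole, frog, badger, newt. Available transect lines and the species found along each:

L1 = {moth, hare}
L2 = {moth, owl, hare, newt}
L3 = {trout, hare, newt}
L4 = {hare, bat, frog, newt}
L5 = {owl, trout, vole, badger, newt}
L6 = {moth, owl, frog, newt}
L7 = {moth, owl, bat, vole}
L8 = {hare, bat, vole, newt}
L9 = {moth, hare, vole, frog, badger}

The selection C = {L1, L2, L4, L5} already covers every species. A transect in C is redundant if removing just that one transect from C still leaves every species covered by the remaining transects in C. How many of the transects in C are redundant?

2

Drop L1: the rest still cover every species — redundant.
Drop L2: the rest still cover every species — redundant.
Drop L4: bat, frog uncovered — not redundant.
Drop L5: trout, vole, badger uncovered — not redundant.
2 redundant: L1, L2.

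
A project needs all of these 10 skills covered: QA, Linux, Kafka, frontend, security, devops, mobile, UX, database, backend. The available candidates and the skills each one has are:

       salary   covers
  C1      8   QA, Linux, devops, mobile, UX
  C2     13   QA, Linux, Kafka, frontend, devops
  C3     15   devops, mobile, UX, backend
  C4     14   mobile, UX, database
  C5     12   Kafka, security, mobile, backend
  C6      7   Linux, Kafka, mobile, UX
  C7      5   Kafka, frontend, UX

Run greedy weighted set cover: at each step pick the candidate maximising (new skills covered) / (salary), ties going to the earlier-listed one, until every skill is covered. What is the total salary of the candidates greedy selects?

39

Pick 1: C1 adds 5 new (QA, Linux, devops, mobile, UX) at salary 8 (ratio 5/8).
Pick 2: C7 adds 2 new (Kafka, frontend) at salary 5 (ratio 2/5).
Pick 3: C5 adds 2 new (security, backend) at salary 12 (ratio 2/12).
Pick 4: C4 adds 1 new (database) at salary 14 (ratio 1/14).
Greedy total salary: 8 + 5 + 12 + 14 = 39.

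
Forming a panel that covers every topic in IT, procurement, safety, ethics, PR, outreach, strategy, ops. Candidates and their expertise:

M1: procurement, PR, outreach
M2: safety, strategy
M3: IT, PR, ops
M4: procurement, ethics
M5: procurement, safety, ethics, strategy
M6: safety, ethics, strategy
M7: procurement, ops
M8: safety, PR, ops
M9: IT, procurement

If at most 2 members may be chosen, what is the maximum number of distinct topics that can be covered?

Choosing M3, M5 covers {IT, procurement, safety, ethics, PR, strategy, ops} — 7 topics.
No choice of 2 members does better; here outreach is left uncovered.

7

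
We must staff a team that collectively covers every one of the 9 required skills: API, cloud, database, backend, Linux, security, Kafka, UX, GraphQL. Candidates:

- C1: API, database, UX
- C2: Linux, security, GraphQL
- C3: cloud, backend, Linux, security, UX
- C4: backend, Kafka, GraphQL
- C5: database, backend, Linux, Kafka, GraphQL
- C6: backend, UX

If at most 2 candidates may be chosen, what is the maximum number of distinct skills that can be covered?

Choosing C3, C5 covers {cloud, database, backend, Linux, security, Kafka, UX, GraphQL} — 8 skills.
No choice of 2 candidates does better; here API is left uncovered.

8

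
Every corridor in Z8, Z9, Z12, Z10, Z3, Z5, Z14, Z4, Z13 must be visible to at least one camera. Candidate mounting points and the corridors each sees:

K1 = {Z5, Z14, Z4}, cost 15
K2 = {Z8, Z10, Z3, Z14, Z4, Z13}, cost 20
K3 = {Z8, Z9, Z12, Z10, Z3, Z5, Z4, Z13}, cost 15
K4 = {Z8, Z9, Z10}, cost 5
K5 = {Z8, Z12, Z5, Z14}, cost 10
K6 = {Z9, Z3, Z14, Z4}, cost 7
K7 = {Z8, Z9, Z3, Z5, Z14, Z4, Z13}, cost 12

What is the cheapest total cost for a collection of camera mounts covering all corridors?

22

K3, K6 cover every corridor at cost 15 + 7 = 22.
Any cover uses at least 2 camera mounts; among all covering selections none totals below 22.
Greedy by coverage-per-cost would pick K4, K6, K3 for 27 — worse than the optimum 22.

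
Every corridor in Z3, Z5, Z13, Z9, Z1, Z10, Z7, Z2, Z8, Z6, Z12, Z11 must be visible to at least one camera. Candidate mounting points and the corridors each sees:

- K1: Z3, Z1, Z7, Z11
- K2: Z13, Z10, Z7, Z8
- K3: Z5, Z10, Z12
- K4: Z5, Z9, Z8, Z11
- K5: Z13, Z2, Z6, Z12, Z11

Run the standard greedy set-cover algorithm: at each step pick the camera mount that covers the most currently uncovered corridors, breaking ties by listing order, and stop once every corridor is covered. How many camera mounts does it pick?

Pick 1: K5 covers 5 new corridors (Z13, Z2, Z6, Z12, Z11).
Pick 2: K1 covers 3 new corridors (Z3, Z1, Z7).
Pick 3: K4 covers 3 new corridors (Z5, Z9, Z8).
Pick 4: K2 covers 1 new corridors (Z10).
Greedy uses 4 camera mounts.

4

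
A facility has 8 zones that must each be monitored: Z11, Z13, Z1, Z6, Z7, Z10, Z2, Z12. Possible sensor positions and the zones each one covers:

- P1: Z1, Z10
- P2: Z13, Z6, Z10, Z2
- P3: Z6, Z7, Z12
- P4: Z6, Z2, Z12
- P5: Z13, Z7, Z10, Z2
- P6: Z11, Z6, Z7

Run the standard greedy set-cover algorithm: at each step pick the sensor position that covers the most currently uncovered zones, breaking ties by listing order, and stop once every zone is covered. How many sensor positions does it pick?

Pick 1: P2 covers 4 new zones (Z13, Z6, Z10, Z2).
Pick 2: P3 covers 2 new zones (Z7, Z12).
Pick 3: P1 covers 1 new zones (Z1).
Pick 4: P6 covers 1 new zones (Z11).
Greedy uses 4 sensor positions.

4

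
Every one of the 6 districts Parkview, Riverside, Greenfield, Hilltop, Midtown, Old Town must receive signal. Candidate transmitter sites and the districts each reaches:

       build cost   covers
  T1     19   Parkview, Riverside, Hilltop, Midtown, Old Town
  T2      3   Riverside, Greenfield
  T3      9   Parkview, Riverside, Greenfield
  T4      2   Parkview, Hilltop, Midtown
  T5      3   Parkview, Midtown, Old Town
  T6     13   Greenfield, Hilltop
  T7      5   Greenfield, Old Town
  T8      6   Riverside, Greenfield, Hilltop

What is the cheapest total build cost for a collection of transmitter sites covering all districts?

8

T2, T4, T5 cover every district at build cost 3 + 2 + 3 = 8.
Any cover uses at least 2 transmitter sites; among all covering selections none totals below 8.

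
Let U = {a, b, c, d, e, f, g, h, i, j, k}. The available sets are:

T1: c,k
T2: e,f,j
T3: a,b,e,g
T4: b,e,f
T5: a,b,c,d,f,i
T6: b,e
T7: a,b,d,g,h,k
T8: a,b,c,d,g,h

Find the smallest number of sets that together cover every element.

T2, T5, T7 together cover {a, b, c, d, e, f, g, h, i, j, k} — every element.
No 2 of the 8 sets cover everything (all 28 pairs fall short), so 3 is minimum.

3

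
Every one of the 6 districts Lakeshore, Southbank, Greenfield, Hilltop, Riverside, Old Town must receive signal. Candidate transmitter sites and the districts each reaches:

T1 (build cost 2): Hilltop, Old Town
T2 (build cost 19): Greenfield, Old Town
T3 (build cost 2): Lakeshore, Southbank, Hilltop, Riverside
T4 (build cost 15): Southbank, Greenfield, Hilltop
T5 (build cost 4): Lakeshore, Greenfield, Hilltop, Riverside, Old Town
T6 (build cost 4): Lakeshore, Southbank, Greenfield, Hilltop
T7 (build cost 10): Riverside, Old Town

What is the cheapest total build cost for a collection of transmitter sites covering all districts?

6

T3, T5 cover every district at build cost 2 + 4 = 6.
Any cover uses at least 2 transmitter sites; among all covering selections none totals below 6.
Greedy by coverage-per-build cost would pick T3, T1, T5 for 8 — worse than the optimum 6.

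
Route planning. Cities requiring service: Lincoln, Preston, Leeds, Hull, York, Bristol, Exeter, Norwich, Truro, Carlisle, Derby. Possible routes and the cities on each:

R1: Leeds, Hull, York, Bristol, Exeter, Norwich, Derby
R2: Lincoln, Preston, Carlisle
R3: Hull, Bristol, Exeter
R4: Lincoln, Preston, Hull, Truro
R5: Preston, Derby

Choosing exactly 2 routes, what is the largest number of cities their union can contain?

10

Choosing R1, R2 covers {Lincoln, Preston, Leeds, Hull, York, Bristol, Exeter, Norwich, Carlisle, Derby} — 10 cities.
No choice of 2 routes does better; here Truro is left uncovered.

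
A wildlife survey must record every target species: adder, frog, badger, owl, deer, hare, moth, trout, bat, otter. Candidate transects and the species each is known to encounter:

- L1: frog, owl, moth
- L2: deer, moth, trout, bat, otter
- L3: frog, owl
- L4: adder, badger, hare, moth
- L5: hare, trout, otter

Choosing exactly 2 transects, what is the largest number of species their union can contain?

Choosing L2, L4 covers {adder, badger, deer, hare, moth, trout, bat, otter} — 8 species.
No choice of 2 transects does better; here frog, owl are left uncovered.

8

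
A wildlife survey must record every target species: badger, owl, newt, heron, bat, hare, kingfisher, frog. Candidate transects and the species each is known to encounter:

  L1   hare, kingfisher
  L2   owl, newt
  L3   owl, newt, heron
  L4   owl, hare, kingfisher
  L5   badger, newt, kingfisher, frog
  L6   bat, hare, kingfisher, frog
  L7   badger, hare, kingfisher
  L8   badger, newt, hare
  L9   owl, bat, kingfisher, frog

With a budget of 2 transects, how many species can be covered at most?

7

Choosing L3, L6 covers {owl, newt, heron, bat, hare, kingfisher, frog} — 7 species.
No choice of 2 transects does better; here badger is left uncovered.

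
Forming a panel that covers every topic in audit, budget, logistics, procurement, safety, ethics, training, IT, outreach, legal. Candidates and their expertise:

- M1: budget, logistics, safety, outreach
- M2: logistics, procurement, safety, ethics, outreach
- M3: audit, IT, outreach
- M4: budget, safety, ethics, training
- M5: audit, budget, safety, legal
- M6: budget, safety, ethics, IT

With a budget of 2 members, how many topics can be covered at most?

Choosing M2, M5 covers {audit, budget, logistics, procurement, safety, ethics, outreach, legal} — 8 topics.
No choice of 2 members does better; here training, IT are left uncovered.

8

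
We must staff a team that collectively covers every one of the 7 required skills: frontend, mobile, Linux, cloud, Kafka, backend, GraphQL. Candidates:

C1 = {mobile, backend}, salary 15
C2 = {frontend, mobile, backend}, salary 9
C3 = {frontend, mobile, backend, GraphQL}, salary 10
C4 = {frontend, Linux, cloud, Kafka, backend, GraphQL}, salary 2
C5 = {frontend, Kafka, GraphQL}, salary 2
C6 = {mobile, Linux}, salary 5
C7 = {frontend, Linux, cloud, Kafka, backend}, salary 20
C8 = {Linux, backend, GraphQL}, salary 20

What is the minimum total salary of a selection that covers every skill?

7

C4, C6 cover every skill at salary 2 + 5 = 7.
Any cover uses at least 2 candidates; among all covering selections none totals below 7.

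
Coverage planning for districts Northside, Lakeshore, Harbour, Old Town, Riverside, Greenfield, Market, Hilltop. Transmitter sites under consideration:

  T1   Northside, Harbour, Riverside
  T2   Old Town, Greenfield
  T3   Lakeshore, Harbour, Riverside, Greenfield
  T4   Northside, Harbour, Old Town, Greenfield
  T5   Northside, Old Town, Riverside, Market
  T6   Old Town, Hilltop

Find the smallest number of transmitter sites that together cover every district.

3

T3, T5, T6 together cover {Northside, Lakeshore, Harbour, Old Town, Riverside, Greenfield, Market, Hilltop} — every district.
No 2 of the 6 transmitter sites cover everything (all 15 pairs fall short), so 3 is minimum.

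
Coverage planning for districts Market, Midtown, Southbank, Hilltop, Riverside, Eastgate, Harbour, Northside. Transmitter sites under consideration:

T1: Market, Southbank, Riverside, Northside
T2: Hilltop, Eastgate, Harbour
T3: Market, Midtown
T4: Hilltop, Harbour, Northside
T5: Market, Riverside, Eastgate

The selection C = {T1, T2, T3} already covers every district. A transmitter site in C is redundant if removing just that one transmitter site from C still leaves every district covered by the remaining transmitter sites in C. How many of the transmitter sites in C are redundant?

0

Drop T1: Southbank, Riverside, Northside uncovered — not redundant.
Drop T2: Hilltop, Eastgate, Harbour uncovered — not redundant.
Drop T3: Midtown uncovered — not redundant.
None of the transmitter sites in C is redundant.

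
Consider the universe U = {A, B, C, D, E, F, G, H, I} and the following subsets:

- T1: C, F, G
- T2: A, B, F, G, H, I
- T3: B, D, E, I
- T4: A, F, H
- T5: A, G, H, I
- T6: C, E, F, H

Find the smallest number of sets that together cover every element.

3

T1, T2, T3 together cover {A, B, C, D, E, F, G, H, I} — every element.
No 2 of the 6 sets cover everything (all 15 pairs fall short), so 3 is minimum.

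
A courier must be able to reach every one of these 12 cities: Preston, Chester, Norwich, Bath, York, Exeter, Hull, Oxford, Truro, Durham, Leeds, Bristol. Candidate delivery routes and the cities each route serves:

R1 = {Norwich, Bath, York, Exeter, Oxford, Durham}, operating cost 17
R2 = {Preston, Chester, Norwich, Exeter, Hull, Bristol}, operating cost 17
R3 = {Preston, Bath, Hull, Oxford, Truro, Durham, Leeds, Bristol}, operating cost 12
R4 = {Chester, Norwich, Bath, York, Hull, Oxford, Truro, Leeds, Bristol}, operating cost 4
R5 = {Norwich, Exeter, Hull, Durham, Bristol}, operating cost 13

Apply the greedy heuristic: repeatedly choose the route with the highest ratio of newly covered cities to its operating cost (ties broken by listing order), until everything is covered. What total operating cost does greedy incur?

29

Pick 1: R4 adds 9 new (Chester, Norwich, Bath, York, Hull, Oxford, Truro, Leeds, Bristol) at operating cost 4 (ratio 9/4).
Pick 2: R3 adds 2 new (Preston, Durham) at operating cost 12 (ratio 2/12).
Pick 3: R5 adds 1 new (Exeter) at operating cost 13 (ratio 1/13).
Greedy total operating cost: 4 + 12 + 13 = 29.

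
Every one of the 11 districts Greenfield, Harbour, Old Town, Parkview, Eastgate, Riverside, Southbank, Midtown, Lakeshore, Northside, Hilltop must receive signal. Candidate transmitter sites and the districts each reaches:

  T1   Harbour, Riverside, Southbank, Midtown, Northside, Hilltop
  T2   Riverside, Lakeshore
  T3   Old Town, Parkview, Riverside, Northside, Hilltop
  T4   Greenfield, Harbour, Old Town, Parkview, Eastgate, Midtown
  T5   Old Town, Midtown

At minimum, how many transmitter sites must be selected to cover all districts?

T1, T2, T4 together cover {Greenfield, Harbour, Old Town, Parkview, Eastgate, Riverside, Southbank, Midtown, Lakeshore, Northside, Hilltop} — every district.
No 2 of the 5 transmitter sites cover everything (all 10 pairs fall short), so 3 is minimum.

3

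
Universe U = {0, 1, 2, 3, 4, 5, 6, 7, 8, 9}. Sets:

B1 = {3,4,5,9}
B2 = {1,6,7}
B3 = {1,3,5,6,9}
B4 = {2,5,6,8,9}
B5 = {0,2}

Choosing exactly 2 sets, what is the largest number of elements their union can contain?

7

Choosing B1, B2 covers {1, 3, 4, 5, 6, 7, 9} — 7 elements.
No choice of 2 sets does better; here 0, 2, 8 are left uncovered.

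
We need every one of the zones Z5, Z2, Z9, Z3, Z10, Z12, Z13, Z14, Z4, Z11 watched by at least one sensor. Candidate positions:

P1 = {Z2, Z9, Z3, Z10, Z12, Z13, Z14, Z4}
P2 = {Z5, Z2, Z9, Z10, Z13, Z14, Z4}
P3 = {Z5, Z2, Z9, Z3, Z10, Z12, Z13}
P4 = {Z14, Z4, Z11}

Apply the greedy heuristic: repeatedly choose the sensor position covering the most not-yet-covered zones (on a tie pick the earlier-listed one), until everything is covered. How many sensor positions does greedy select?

Pick 1: P1 covers 8 new zones (Z2, Z9, Z3, Z10, Z12, Z13, Z14, Z4).
Pick 2: P2 covers 1 new zones (Z5).
Pick 3: P4 covers 1 new zones (Z11).
Greedy uses 3 sensor positions. (The true minimum is 2.)

3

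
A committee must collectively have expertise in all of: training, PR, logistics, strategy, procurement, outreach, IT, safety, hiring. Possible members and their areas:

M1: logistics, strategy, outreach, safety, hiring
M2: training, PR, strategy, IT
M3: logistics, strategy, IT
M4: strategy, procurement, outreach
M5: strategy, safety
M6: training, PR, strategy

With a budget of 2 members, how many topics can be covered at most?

Choosing M1, M2 covers {training, PR, logistics, strategy, outreach, IT, safety, hiring} — 8 topics.
No choice of 2 members does better; here procurement is left uncovered.

8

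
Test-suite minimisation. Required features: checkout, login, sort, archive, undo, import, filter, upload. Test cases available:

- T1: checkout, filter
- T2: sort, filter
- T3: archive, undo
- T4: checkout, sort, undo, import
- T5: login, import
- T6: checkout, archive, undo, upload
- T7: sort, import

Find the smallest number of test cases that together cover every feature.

3

T2, T5, T6 together cover {checkout, login, sort, archive, undo, import, filter, upload} — every feature.
No 2 of the 7 test cases cover everything (all 21 pairs fall short), so 3 is minimum.
Greedy (largest uncovered first) would take T4, T6, T1, T5 — 4 test cases — but 3 suffice.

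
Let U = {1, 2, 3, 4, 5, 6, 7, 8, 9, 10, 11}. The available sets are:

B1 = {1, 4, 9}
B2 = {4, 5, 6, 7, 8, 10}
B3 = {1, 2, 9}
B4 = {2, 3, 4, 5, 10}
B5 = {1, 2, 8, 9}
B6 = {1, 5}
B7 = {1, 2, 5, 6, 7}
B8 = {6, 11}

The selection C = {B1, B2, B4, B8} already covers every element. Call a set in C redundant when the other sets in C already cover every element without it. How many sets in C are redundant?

0

Drop B1: 1, 9 uncovered — not redundant.
Drop B2: 7, 8 uncovered — not redundant.
Drop B4: 2, 3 uncovered — not redundant.
Drop B8: 11 uncovered — not redundant.
None of the sets in C is redundant.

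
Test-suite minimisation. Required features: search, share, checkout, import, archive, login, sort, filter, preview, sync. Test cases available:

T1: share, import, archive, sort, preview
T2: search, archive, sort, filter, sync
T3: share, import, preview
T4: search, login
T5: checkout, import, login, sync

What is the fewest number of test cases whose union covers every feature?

3

T1, T2, T5 together cover {search, share, checkout, import, archive, login, sort, filter, preview, sync} — every feature.
No 2 of the 5 test cases cover everything (all 10 pairs fall short), so 3 is minimum.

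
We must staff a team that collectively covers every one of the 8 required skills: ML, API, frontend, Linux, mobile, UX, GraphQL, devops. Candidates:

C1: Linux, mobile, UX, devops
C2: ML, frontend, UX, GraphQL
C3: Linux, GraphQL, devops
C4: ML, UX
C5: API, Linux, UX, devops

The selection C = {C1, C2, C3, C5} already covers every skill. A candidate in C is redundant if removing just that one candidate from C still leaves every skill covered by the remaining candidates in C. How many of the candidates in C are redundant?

Drop C1: mobile uncovered — not redundant.
Drop C2: ML, frontend uncovered — not redundant.
Drop C3: the rest still cover every skill — redundant.
Drop C5: API uncovered — not redundant.
1 redundant: C3.

1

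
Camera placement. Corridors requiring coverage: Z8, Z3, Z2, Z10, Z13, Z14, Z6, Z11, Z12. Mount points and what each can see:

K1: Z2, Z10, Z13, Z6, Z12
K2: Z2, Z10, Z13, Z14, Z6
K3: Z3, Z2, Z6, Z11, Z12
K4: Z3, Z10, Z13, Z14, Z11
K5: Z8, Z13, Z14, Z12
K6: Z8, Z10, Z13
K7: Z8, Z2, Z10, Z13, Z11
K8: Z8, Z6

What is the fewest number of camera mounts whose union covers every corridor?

K1, K3, K5 together cover {Z8, Z3, Z2, Z10, Z13, Z14, Z6, Z11, Z12} — every corridor.
No 2 of the 8 camera mounts cover everything (all 28 pairs fall short), so 3 is minimum.

3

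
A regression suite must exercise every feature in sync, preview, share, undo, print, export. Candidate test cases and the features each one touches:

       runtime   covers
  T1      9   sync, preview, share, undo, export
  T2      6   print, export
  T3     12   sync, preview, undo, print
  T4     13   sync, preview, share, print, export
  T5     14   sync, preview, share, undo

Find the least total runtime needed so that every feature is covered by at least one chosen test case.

T1, T2 cover every feature at runtime 9 + 6 = 15.
Any cover uses at least 2 test cases; among all covering selections none totals below 15.

15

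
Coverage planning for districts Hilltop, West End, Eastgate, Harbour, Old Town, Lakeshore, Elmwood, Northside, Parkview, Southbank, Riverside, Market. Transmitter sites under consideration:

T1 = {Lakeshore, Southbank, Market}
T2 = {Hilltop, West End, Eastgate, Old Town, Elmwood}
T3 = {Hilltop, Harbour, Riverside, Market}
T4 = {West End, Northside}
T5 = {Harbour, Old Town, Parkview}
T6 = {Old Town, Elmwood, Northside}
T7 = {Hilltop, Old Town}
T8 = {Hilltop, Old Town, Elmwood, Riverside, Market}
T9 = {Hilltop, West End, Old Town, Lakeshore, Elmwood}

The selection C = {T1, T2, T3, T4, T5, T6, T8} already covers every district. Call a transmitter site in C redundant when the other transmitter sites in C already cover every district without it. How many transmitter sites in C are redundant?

Drop T1: Lakeshore, Southbank uncovered — not redundant.
Drop T2: Eastgate uncovered — not redundant.
Drop T3: the rest still cover every district — redundant.
Drop T4: the rest still cover every district — redundant.
Drop T5: Parkview uncovered — not redundant.
Drop T6: the rest still cover every district — redundant.
Drop T8: the rest still cover every district — redundant.
4 redundant: T3, T4, T6, T8.

4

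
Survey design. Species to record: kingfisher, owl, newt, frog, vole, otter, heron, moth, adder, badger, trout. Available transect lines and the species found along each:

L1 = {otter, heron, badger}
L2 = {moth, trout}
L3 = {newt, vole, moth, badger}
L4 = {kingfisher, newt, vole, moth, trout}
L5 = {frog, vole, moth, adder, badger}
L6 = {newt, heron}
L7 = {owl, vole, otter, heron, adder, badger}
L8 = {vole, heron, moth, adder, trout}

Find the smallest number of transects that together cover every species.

3

L4, L5, L7 together cover {kingfisher, owl, newt, frog, vole, otter, heron, moth, adder, badger, trout} — every species.
No 2 of the 8 transects cover everything (all 28 pairs fall short), so 3 is minimum.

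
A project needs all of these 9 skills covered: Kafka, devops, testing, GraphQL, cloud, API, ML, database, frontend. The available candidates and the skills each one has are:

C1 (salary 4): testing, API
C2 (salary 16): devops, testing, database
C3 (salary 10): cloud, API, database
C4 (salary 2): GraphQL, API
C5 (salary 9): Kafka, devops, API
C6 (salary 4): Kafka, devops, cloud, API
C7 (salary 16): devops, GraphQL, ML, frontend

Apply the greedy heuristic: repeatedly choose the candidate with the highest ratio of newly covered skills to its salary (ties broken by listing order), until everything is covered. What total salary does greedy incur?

Pick 1: C4 adds 2 new (GraphQL, API) at salary 2 (ratio 2/2).
Pick 2: C6 adds 3 new (Kafka, devops, cloud) at salary 4 (ratio 3/4).
Pick 3: C1 adds 1 new (testing) at salary 4 (ratio 1/4).
Pick 4: C7 adds 2 new (ML, frontend) at salary 16 (ratio 2/16).
Pick 5: C3 adds 1 new (database) at salary 10 (ratio 1/10).
Greedy total salary: 2 + 4 + 4 + 16 + 10 = 36. (The true optimum is 34, so greedy overshoots here.)

36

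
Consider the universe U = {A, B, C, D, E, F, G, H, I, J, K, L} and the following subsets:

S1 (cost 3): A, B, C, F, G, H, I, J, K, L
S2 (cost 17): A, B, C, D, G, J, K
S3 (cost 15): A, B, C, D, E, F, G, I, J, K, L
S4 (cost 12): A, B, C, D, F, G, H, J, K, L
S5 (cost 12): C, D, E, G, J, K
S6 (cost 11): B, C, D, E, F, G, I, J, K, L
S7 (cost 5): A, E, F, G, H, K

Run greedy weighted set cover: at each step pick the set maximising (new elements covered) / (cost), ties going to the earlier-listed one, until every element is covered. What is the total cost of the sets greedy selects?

Pick 1: S1 adds 10 new (A, B, C, F, G, H, I, J, K, L) at cost 3 (ratio 10/3).
Pick 2: S7 adds 1 new (E) at cost 5 (ratio 1/5).
Pick 3: S6 adds 1 new (D) at cost 11 (ratio 1/11).
Greedy total cost: 3 + 5 + 11 = 19. (The true optimum is 14, so greedy overshoots here.)

19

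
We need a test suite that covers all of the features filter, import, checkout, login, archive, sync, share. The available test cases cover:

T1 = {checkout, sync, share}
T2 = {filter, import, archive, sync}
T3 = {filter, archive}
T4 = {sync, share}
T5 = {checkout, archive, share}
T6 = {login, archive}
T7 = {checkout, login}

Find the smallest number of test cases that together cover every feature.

T1, T2, T6 together cover {filter, import, checkout, login, archive, sync, share} — every feature.
No 2 of the 7 test cases cover everything (all 21 pairs fall short), so 3 is minimum.

3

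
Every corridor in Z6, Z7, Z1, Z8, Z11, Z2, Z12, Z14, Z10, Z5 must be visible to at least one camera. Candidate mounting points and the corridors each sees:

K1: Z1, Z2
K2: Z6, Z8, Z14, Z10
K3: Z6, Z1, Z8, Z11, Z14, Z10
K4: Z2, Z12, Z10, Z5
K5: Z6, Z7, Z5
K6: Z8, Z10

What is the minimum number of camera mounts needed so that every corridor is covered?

K3, K4, K5 together cover {Z6, Z7, Z1, Z8, Z11, Z2, Z12, Z14, Z10, Z5} — every corridor.
No 2 of the 6 camera mounts cover everything (all 15 pairs fall short), so 3 is minimum.

3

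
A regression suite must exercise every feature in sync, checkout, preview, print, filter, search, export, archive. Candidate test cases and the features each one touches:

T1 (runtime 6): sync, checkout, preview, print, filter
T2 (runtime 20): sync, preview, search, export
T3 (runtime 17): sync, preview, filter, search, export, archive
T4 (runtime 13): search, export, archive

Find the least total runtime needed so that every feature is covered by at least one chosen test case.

19

T1, T4 cover every feature at runtime 6 + 13 = 19.
Any cover uses at least 2 test cases; among all covering selections none totals below 19.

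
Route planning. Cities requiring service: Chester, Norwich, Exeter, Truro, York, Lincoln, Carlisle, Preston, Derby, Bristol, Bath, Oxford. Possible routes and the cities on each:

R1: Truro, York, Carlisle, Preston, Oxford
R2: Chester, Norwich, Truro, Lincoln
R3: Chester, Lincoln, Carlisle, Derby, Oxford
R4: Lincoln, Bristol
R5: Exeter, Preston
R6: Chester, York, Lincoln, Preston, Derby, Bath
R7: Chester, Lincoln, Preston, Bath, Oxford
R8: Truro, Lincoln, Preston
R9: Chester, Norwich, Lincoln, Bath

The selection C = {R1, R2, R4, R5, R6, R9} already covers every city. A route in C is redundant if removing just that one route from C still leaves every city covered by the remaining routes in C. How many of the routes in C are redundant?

2

Drop R1: Carlisle, Oxford uncovered — not redundant.
Drop R2: the rest still cover every city — redundant.
Drop R4: Bristol uncovered — not redundant.
Drop R5: Exeter uncovered — not redundant.
Drop R6: Derby uncovered — not redundant.
Drop R9: the rest still cover every city — redundant.
2 redundant: R2, R9.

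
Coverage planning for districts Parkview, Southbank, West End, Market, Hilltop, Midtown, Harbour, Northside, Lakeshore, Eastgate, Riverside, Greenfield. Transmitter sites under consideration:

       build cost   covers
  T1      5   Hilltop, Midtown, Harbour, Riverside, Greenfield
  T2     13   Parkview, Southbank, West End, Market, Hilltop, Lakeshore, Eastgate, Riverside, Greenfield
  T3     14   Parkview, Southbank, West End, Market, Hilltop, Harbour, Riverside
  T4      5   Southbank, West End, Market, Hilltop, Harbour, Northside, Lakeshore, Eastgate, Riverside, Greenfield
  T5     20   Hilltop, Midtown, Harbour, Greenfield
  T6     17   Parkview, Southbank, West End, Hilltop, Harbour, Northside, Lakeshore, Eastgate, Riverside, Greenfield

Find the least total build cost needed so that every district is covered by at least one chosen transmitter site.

23

T1, T2, T4 cover every district at build cost 5 + 13 + 5 = 23.
Any cover uses at least 3 transmitter sites; among all covering selections none totals below 23.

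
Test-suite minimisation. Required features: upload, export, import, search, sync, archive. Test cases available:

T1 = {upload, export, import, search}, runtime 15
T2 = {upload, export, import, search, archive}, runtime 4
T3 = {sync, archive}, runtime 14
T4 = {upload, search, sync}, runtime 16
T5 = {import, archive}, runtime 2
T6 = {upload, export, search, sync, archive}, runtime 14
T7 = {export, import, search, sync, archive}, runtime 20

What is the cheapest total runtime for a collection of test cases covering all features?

T5, T6 cover every feature at runtime 2 + 14 = 16.
Any cover uses at least 2 test cases; among all covering selections none totals below 16.

16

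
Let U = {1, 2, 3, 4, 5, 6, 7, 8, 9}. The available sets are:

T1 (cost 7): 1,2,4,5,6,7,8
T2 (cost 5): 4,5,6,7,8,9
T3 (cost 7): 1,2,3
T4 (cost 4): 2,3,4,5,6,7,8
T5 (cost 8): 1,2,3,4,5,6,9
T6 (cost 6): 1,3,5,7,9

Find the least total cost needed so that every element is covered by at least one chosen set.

10

T4, T6 cover every element at cost 4 + 6 = 10.
Any cover uses at least 2 sets; among all covering selections none totals below 10.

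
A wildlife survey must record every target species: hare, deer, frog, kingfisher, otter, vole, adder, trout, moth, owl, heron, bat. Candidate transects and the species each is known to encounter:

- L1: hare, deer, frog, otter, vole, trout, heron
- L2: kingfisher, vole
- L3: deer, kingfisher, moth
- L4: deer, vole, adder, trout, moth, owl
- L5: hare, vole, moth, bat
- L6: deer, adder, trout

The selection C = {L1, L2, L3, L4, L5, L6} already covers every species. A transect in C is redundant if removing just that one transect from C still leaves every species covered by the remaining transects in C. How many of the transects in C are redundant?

Drop L1: frog, otter, heron uncovered — not redundant.
Drop L2: the rest still cover every species — redundant.
Drop L3: the rest still cover every species — redundant.
Drop L4: owl uncovered — not redundant.
Drop L5: bat uncovered — not redundant.
Drop L6: the rest still cover every species — redundant.
3 redundant: L2, L3, L6.

3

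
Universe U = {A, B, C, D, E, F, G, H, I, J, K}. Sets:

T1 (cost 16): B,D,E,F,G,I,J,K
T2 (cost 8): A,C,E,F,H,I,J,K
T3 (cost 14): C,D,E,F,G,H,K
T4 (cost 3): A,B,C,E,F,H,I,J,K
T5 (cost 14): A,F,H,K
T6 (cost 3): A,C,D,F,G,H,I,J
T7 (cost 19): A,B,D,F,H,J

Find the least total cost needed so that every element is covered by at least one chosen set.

6

T4, T6 cover every element at cost 3 + 3 = 6.
Any cover uses at least 2 sets; among all covering selections none totals below 6.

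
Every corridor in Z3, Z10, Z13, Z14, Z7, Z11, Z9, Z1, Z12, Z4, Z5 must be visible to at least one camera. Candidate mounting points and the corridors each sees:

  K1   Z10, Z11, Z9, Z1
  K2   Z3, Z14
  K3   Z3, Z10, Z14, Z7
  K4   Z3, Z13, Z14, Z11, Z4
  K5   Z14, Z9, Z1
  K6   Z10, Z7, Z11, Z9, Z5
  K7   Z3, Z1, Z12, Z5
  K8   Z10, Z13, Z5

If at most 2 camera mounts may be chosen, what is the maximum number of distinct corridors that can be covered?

Choosing K4, K6 covers {Z3, Z10, Z13, Z14, Z7, Z11, Z9, Z4, Z5} — 9 corridors.
No choice of 2 camera mounts does better; here Z1, Z12 are left uncovered.

9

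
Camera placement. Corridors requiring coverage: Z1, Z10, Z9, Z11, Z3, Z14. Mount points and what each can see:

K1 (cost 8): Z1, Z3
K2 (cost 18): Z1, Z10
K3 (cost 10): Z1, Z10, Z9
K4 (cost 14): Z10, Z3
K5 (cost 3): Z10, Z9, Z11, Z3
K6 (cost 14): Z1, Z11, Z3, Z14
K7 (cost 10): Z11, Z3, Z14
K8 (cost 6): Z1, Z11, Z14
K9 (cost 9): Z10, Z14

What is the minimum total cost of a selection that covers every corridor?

K5, K8 cover every corridor at cost 3 + 6 = 9.
Any cover uses at least 2 camera mounts; among all covering selections none totals below 9.

9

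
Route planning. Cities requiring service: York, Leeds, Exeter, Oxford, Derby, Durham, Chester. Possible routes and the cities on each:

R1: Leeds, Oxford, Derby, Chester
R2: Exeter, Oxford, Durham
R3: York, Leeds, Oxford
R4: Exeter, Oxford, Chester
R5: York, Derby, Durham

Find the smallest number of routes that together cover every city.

3

R1, R2, R3 together cover {York, Leeds, Exeter, Oxford, Derby, Durham, Chester} — every city.
No 2 of the 5 routes cover everything (all 10 pairs fall short), so 3 is minimum.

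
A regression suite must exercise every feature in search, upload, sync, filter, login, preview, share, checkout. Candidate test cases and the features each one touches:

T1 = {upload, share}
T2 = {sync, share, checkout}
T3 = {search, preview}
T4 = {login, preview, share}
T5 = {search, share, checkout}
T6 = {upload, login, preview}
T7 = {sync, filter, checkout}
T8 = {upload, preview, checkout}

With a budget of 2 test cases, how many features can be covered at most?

6

Choosing T2, T6 covers {upload, sync, login, preview, share, checkout} — 6 features.
No choice of 2 test cases does better; here search, filter are left uncovered.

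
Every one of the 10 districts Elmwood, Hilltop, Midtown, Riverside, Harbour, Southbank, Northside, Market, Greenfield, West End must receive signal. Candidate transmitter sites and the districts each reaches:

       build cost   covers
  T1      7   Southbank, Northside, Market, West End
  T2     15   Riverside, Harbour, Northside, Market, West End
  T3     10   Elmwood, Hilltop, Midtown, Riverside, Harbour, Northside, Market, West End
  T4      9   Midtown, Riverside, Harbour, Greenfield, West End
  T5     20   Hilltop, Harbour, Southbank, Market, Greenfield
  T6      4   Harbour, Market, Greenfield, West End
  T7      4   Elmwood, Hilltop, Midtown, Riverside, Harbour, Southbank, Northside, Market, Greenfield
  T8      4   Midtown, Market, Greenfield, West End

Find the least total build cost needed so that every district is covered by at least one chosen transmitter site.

8

T6, T7 cover every district at build cost 4 + 4 = 8.
Any cover uses at least 2 transmitter sites; among all covering selections none totals below 8.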